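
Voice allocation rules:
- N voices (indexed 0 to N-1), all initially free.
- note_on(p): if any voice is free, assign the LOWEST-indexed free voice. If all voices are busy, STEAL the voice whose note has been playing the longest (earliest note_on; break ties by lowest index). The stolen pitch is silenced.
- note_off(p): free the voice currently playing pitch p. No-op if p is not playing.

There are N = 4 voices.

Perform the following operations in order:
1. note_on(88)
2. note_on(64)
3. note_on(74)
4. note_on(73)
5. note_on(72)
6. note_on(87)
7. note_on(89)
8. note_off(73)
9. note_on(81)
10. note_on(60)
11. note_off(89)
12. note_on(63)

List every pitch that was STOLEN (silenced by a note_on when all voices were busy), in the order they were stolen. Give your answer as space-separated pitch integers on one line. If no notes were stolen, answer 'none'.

Answer: 88 64 74 72

Derivation:
Op 1: note_on(88): voice 0 is free -> assigned | voices=[88 - - -]
Op 2: note_on(64): voice 1 is free -> assigned | voices=[88 64 - -]
Op 3: note_on(74): voice 2 is free -> assigned | voices=[88 64 74 -]
Op 4: note_on(73): voice 3 is free -> assigned | voices=[88 64 74 73]
Op 5: note_on(72): all voices busy, STEAL voice 0 (pitch 88, oldest) -> assign | voices=[72 64 74 73]
Op 6: note_on(87): all voices busy, STEAL voice 1 (pitch 64, oldest) -> assign | voices=[72 87 74 73]
Op 7: note_on(89): all voices busy, STEAL voice 2 (pitch 74, oldest) -> assign | voices=[72 87 89 73]
Op 8: note_off(73): free voice 3 | voices=[72 87 89 -]
Op 9: note_on(81): voice 3 is free -> assigned | voices=[72 87 89 81]
Op 10: note_on(60): all voices busy, STEAL voice 0 (pitch 72, oldest) -> assign | voices=[60 87 89 81]
Op 11: note_off(89): free voice 2 | voices=[60 87 - 81]
Op 12: note_on(63): voice 2 is free -> assigned | voices=[60 87 63 81]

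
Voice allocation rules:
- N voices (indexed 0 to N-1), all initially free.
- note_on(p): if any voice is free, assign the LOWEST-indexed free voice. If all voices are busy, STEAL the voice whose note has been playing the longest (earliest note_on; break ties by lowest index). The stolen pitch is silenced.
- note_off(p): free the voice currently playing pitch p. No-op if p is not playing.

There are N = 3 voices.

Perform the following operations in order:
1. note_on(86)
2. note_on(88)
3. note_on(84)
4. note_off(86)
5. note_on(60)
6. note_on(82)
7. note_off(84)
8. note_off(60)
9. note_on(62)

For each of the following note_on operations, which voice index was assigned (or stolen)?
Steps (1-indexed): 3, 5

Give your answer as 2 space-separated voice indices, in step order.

Op 1: note_on(86): voice 0 is free -> assigned | voices=[86 - -]
Op 2: note_on(88): voice 1 is free -> assigned | voices=[86 88 -]
Op 3: note_on(84): voice 2 is free -> assigned | voices=[86 88 84]
Op 4: note_off(86): free voice 0 | voices=[- 88 84]
Op 5: note_on(60): voice 0 is free -> assigned | voices=[60 88 84]
Op 6: note_on(82): all voices busy, STEAL voice 1 (pitch 88, oldest) -> assign | voices=[60 82 84]
Op 7: note_off(84): free voice 2 | voices=[60 82 -]
Op 8: note_off(60): free voice 0 | voices=[- 82 -]
Op 9: note_on(62): voice 0 is free -> assigned | voices=[62 82 -]

Answer: 2 0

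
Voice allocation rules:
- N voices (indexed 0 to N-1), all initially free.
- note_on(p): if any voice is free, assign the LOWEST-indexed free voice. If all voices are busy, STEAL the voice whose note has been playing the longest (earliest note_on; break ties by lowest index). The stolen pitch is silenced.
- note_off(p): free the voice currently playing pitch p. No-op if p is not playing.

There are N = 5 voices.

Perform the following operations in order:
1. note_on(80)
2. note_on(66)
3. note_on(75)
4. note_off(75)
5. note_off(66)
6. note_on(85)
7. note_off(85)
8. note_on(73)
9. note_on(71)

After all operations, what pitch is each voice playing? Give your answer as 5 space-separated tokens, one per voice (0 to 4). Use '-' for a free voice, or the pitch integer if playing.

Answer: 80 73 71 - -

Derivation:
Op 1: note_on(80): voice 0 is free -> assigned | voices=[80 - - - -]
Op 2: note_on(66): voice 1 is free -> assigned | voices=[80 66 - - -]
Op 3: note_on(75): voice 2 is free -> assigned | voices=[80 66 75 - -]
Op 4: note_off(75): free voice 2 | voices=[80 66 - - -]
Op 5: note_off(66): free voice 1 | voices=[80 - - - -]
Op 6: note_on(85): voice 1 is free -> assigned | voices=[80 85 - - -]
Op 7: note_off(85): free voice 1 | voices=[80 - - - -]
Op 8: note_on(73): voice 1 is free -> assigned | voices=[80 73 - - -]
Op 9: note_on(71): voice 2 is free -> assigned | voices=[80 73 71 - -]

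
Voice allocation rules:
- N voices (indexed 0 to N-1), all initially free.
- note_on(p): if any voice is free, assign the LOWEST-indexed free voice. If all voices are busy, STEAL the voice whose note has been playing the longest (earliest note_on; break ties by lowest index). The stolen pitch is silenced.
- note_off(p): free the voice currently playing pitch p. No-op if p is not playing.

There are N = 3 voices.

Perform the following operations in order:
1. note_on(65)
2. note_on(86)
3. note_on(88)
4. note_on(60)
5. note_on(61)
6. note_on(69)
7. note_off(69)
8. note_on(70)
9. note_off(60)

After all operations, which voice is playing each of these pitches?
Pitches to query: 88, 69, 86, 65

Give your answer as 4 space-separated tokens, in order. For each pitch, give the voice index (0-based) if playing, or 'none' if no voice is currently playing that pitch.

Answer: none none none none

Derivation:
Op 1: note_on(65): voice 0 is free -> assigned | voices=[65 - -]
Op 2: note_on(86): voice 1 is free -> assigned | voices=[65 86 -]
Op 3: note_on(88): voice 2 is free -> assigned | voices=[65 86 88]
Op 4: note_on(60): all voices busy, STEAL voice 0 (pitch 65, oldest) -> assign | voices=[60 86 88]
Op 5: note_on(61): all voices busy, STEAL voice 1 (pitch 86, oldest) -> assign | voices=[60 61 88]
Op 6: note_on(69): all voices busy, STEAL voice 2 (pitch 88, oldest) -> assign | voices=[60 61 69]
Op 7: note_off(69): free voice 2 | voices=[60 61 -]
Op 8: note_on(70): voice 2 is free -> assigned | voices=[60 61 70]
Op 9: note_off(60): free voice 0 | voices=[- 61 70]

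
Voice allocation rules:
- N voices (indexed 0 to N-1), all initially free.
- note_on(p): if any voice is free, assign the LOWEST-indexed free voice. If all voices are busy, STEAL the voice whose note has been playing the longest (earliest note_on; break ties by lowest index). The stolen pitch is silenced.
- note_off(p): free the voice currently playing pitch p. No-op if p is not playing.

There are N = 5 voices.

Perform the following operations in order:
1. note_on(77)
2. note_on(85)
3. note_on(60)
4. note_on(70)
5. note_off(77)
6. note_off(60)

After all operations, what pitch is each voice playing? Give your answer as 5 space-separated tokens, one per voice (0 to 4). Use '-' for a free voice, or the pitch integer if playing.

Answer: - 85 - 70 -

Derivation:
Op 1: note_on(77): voice 0 is free -> assigned | voices=[77 - - - -]
Op 2: note_on(85): voice 1 is free -> assigned | voices=[77 85 - - -]
Op 3: note_on(60): voice 2 is free -> assigned | voices=[77 85 60 - -]
Op 4: note_on(70): voice 3 is free -> assigned | voices=[77 85 60 70 -]
Op 5: note_off(77): free voice 0 | voices=[- 85 60 70 -]
Op 6: note_off(60): free voice 2 | voices=[- 85 - 70 -]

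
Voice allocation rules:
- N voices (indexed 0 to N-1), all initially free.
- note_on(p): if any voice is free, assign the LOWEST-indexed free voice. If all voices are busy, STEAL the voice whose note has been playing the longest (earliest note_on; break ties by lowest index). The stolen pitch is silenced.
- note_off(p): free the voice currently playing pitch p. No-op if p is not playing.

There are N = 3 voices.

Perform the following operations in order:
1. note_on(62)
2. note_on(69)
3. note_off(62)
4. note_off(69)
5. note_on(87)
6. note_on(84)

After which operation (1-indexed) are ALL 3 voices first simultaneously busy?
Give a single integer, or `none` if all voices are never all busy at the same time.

Answer: none

Derivation:
Op 1: note_on(62): voice 0 is free -> assigned | voices=[62 - -]
Op 2: note_on(69): voice 1 is free -> assigned | voices=[62 69 -]
Op 3: note_off(62): free voice 0 | voices=[- 69 -]
Op 4: note_off(69): free voice 1 | voices=[- - -]
Op 5: note_on(87): voice 0 is free -> assigned | voices=[87 - -]
Op 6: note_on(84): voice 1 is free -> assigned | voices=[87 84 -]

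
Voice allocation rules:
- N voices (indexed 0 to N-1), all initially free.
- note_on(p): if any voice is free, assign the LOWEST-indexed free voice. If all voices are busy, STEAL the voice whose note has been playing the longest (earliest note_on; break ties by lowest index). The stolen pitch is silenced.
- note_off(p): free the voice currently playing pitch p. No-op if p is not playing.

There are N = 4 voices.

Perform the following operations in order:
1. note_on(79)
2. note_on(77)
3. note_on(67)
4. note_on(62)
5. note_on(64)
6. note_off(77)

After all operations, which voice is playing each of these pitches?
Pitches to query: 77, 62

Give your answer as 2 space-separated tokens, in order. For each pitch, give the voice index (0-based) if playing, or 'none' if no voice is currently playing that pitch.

Answer: none 3

Derivation:
Op 1: note_on(79): voice 0 is free -> assigned | voices=[79 - - -]
Op 2: note_on(77): voice 1 is free -> assigned | voices=[79 77 - -]
Op 3: note_on(67): voice 2 is free -> assigned | voices=[79 77 67 -]
Op 4: note_on(62): voice 3 is free -> assigned | voices=[79 77 67 62]
Op 5: note_on(64): all voices busy, STEAL voice 0 (pitch 79, oldest) -> assign | voices=[64 77 67 62]
Op 6: note_off(77): free voice 1 | voices=[64 - 67 62]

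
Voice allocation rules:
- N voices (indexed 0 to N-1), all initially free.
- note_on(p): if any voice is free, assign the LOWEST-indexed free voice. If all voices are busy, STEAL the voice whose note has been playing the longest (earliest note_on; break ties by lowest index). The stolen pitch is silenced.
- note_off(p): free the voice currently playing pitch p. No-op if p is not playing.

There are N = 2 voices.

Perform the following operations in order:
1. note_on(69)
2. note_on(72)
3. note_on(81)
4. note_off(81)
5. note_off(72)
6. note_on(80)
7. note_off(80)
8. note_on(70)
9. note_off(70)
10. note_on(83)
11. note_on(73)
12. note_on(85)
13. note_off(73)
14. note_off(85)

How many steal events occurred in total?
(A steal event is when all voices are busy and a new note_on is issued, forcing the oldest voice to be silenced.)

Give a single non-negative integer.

Answer: 2

Derivation:
Op 1: note_on(69): voice 0 is free -> assigned | voices=[69 -]
Op 2: note_on(72): voice 1 is free -> assigned | voices=[69 72]
Op 3: note_on(81): all voices busy, STEAL voice 0 (pitch 69, oldest) -> assign | voices=[81 72]
Op 4: note_off(81): free voice 0 | voices=[- 72]
Op 5: note_off(72): free voice 1 | voices=[- -]
Op 6: note_on(80): voice 0 is free -> assigned | voices=[80 -]
Op 7: note_off(80): free voice 0 | voices=[- -]
Op 8: note_on(70): voice 0 is free -> assigned | voices=[70 -]
Op 9: note_off(70): free voice 0 | voices=[- -]
Op 10: note_on(83): voice 0 is free -> assigned | voices=[83 -]
Op 11: note_on(73): voice 1 is free -> assigned | voices=[83 73]
Op 12: note_on(85): all voices busy, STEAL voice 0 (pitch 83, oldest) -> assign | voices=[85 73]
Op 13: note_off(73): free voice 1 | voices=[85 -]
Op 14: note_off(85): free voice 0 | voices=[- -]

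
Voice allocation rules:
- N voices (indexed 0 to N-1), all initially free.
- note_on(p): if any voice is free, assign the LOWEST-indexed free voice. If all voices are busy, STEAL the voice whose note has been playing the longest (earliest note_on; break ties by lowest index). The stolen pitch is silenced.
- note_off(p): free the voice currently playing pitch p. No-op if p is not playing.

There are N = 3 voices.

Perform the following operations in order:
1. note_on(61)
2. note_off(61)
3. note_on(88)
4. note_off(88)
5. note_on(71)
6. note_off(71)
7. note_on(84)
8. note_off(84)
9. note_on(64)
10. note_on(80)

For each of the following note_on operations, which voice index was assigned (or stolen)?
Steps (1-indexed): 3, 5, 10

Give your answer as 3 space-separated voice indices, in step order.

Op 1: note_on(61): voice 0 is free -> assigned | voices=[61 - -]
Op 2: note_off(61): free voice 0 | voices=[- - -]
Op 3: note_on(88): voice 0 is free -> assigned | voices=[88 - -]
Op 4: note_off(88): free voice 0 | voices=[- - -]
Op 5: note_on(71): voice 0 is free -> assigned | voices=[71 - -]
Op 6: note_off(71): free voice 0 | voices=[- - -]
Op 7: note_on(84): voice 0 is free -> assigned | voices=[84 - -]
Op 8: note_off(84): free voice 0 | voices=[- - -]
Op 9: note_on(64): voice 0 is free -> assigned | voices=[64 - -]
Op 10: note_on(80): voice 1 is free -> assigned | voices=[64 80 -]

Answer: 0 0 1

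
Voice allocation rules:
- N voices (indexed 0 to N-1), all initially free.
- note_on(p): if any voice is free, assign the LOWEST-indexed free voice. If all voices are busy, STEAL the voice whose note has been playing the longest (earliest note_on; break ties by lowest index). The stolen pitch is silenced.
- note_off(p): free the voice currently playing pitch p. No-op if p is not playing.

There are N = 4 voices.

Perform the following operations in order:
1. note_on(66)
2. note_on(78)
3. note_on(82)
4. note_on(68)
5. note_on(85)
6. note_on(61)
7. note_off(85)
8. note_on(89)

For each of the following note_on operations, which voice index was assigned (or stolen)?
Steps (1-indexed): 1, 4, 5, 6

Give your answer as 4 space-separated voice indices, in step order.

Op 1: note_on(66): voice 0 is free -> assigned | voices=[66 - - -]
Op 2: note_on(78): voice 1 is free -> assigned | voices=[66 78 - -]
Op 3: note_on(82): voice 2 is free -> assigned | voices=[66 78 82 -]
Op 4: note_on(68): voice 3 is free -> assigned | voices=[66 78 82 68]
Op 5: note_on(85): all voices busy, STEAL voice 0 (pitch 66, oldest) -> assign | voices=[85 78 82 68]
Op 6: note_on(61): all voices busy, STEAL voice 1 (pitch 78, oldest) -> assign | voices=[85 61 82 68]
Op 7: note_off(85): free voice 0 | voices=[- 61 82 68]
Op 8: note_on(89): voice 0 is free -> assigned | voices=[89 61 82 68]

Answer: 0 3 0 1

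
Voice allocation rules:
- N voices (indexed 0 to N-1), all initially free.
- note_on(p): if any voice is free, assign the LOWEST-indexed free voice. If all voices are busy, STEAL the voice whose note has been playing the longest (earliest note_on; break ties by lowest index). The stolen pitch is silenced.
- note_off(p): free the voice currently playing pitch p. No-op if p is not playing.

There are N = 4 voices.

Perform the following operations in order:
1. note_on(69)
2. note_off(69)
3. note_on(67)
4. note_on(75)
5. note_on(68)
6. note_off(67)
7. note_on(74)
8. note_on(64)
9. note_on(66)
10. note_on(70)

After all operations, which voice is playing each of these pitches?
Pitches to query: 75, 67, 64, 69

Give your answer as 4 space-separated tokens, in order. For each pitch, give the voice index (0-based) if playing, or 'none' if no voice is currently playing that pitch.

Op 1: note_on(69): voice 0 is free -> assigned | voices=[69 - - -]
Op 2: note_off(69): free voice 0 | voices=[- - - -]
Op 3: note_on(67): voice 0 is free -> assigned | voices=[67 - - -]
Op 4: note_on(75): voice 1 is free -> assigned | voices=[67 75 - -]
Op 5: note_on(68): voice 2 is free -> assigned | voices=[67 75 68 -]
Op 6: note_off(67): free voice 0 | voices=[- 75 68 -]
Op 7: note_on(74): voice 0 is free -> assigned | voices=[74 75 68 -]
Op 8: note_on(64): voice 3 is free -> assigned | voices=[74 75 68 64]
Op 9: note_on(66): all voices busy, STEAL voice 1 (pitch 75, oldest) -> assign | voices=[74 66 68 64]
Op 10: note_on(70): all voices busy, STEAL voice 2 (pitch 68, oldest) -> assign | voices=[74 66 70 64]

Answer: none none 3 none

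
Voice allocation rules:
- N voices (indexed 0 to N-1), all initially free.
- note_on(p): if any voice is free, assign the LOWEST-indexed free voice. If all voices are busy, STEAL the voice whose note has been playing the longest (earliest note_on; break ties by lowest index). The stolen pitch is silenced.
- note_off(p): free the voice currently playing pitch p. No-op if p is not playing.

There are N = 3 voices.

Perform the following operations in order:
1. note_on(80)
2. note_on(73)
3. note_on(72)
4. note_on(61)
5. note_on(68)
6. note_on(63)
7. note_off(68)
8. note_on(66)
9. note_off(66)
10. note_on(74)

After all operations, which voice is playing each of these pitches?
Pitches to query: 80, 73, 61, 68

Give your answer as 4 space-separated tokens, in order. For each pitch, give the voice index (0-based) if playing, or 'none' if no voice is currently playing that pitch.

Answer: none none 0 none

Derivation:
Op 1: note_on(80): voice 0 is free -> assigned | voices=[80 - -]
Op 2: note_on(73): voice 1 is free -> assigned | voices=[80 73 -]
Op 3: note_on(72): voice 2 is free -> assigned | voices=[80 73 72]
Op 4: note_on(61): all voices busy, STEAL voice 0 (pitch 80, oldest) -> assign | voices=[61 73 72]
Op 5: note_on(68): all voices busy, STEAL voice 1 (pitch 73, oldest) -> assign | voices=[61 68 72]
Op 6: note_on(63): all voices busy, STEAL voice 2 (pitch 72, oldest) -> assign | voices=[61 68 63]
Op 7: note_off(68): free voice 1 | voices=[61 - 63]
Op 8: note_on(66): voice 1 is free -> assigned | voices=[61 66 63]
Op 9: note_off(66): free voice 1 | voices=[61 - 63]
Op 10: note_on(74): voice 1 is free -> assigned | voices=[61 74 63]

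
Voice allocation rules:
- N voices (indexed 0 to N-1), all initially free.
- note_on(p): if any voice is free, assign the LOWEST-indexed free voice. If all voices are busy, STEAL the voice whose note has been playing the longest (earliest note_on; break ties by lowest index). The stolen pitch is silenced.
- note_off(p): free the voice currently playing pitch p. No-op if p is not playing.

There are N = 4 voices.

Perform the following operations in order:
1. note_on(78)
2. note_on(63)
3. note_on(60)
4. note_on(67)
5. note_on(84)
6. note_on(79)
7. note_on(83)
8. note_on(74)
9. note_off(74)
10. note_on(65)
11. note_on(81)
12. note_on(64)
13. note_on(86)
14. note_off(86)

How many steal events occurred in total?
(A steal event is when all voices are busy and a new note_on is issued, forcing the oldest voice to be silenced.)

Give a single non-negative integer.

Answer: 7

Derivation:
Op 1: note_on(78): voice 0 is free -> assigned | voices=[78 - - -]
Op 2: note_on(63): voice 1 is free -> assigned | voices=[78 63 - -]
Op 3: note_on(60): voice 2 is free -> assigned | voices=[78 63 60 -]
Op 4: note_on(67): voice 3 is free -> assigned | voices=[78 63 60 67]
Op 5: note_on(84): all voices busy, STEAL voice 0 (pitch 78, oldest) -> assign | voices=[84 63 60 67]
Op 6: note_on(79): all voices busy, STEAL voice 1 (pitch 63, oldest) -> assign | voices=[84 79 60 67]
Op 7: note_on(83): all voices busy, STEAL voice 2 (pitch 60, oldest) -> assign | voices=[84 79 83 67]
Op 8: note_on(74): all voices busy, STEAL voice 3 (pitch 67, oldest) -> assign | voices=[84 79 83 74]
Op 9: note_off(74): free voice 3 | voices=[84 79 83 -]
Op 10: note_on(65): voice 3 is free -> assigned | voices=[84 79 83 65]
Op 11: note_on(81): all voices busy, STEAL voice 0 (pitch 84, oldest) -> assign | voices=[81 79 83 65]
Op 12: note_on(64): all voices busy, STEAL voice 1 (pitch 79, oldest) -> assign | voices=[81 64 83 65]
Op 13: note_on(86): all voices busy, STEAL voice 2 (pitch 83, oldest) -> assign | voices=[81 64 86 65]
Op 14: note_off(86): free voice 2 | voices=[81 64 - 65]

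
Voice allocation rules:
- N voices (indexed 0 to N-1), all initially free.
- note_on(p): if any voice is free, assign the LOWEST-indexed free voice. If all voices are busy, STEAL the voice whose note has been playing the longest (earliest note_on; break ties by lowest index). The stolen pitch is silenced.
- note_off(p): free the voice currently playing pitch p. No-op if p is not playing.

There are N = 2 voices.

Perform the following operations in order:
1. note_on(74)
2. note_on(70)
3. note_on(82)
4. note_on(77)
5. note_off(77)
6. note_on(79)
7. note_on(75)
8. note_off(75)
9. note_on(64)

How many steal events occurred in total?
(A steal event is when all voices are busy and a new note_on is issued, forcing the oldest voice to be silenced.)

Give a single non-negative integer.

Answer: 3

Derivation:
Op 1: note_on(74): voice 0 is free -> assigned | voices=[74 -]
Op 2: note_on(70): voice 1 is free -> assigned | voices=[74 70]
Op 3: note_on(82): all voices busy, STEAL voice 0 (pitch 74, oldest) -> assign | voices=[82 70]
Op 4: note_on(77): all voices busy, STEAL voice 1 (pitch 70, oldest) -> assign | voices=[82 77]
Op 5: note_off(77): free voice 1 | voices=[82 -]
Op 6: note_on(79): voice 1 is free -> assigned | voices=[82 79]
Op 7: note_on(75): all voices busy, STEAL voice 0 (pitch 82, oldest) -> assign | voices=[75 79]
Op 8: note_off(75): free voice 0 | voices=[- 79]
Op 9: note_on(64): voice 0 is free -> assigned | voices=[64 79]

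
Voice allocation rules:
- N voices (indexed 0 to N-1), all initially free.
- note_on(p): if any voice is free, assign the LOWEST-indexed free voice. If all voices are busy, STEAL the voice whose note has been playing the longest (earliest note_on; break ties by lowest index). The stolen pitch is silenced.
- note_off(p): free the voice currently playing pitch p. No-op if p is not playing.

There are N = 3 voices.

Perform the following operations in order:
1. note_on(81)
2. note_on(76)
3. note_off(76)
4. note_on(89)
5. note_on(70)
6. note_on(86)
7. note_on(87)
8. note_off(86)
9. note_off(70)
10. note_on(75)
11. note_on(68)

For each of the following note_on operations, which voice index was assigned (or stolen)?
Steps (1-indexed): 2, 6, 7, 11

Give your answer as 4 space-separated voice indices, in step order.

Op 1: note_on(81): voice 0 is free -> assigned | voices=[81 - -]
Op 2: note_on(76): voice 1 is free -> assigned | voices=[81 76 -]
Op 3: note_off(76): free voice 1 | voices=[81 - -]
Op 4: note_on(89): voice 1 is free -> assigned | voices=[81 89 -]
Op 5: note_on(70): voice 2 is free -> assigned | voices=[81 89 70]
Op 6: note_on(86): all voices busy, STEAL voice 0 (pitch 81, oldest) -> assign | voices=[86 89 70]
Op 7: note_on(87): all voices busy, STEAL voice 1 (pitch 89, oldest) -> assign | voices=[86 87 70]
Op 8: note_off(86): free voice 0 | voices=[- 87 70]
Op 9: note_off(70): free voice 2 | voices=[- 87 -]
Op 10: note_on(75): voice 0 is free -> assigned | voices=[75 87 -]
Op 11: note_on(68): voice 2 is free -> assigned | voices=[75 87 68]

Answer: 1 0 1 2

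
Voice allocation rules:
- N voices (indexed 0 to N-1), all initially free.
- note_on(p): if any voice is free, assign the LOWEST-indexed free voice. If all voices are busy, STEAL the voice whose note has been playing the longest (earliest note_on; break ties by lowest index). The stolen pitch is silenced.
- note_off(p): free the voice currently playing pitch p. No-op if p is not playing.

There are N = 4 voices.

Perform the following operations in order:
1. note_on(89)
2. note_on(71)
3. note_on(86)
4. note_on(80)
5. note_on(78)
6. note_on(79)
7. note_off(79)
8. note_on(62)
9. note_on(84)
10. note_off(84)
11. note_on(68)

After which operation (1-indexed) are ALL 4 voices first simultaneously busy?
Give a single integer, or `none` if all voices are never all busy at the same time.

Op 1: note_on(89): voice 0 is free -> assigned | voices=[89 - - -]
Op 2: note_on(71): voice 1 is free -> assigned | voices=[89 71 - -]
Op 3: note_on(86): voice 2 is free -> assigned | voices=[89 71 86 -]
Op 4: note_on(80): voice 3 is free -> assigned | voices=[89 71 86 80]
Op 5: note_on(78): all voices busy, STEAL voice 0 (pitch 89, oldest) -> assign | voices=[78 71 86 80]
Op 6: note_on(79): all voices busy, STEAL voice 1 (pitch 71, oldest) -> assign | voices=[78 79 86 80]
Op 7: note_off(79): free voice 1 | voices=[78 - 86 80]
Op 8: note_on(62): voice 1 is free -> assigned | voices=[78 62 86 80]
Op 9: note_on(84): all voices busy, STEAL voice 2 (pitch 86, oldest) -> assign | voices=[78 62 84 80]
Op 10: note_off(84): free voice 2 | voices=[78 62 - 80]
Op 11: note_on(68): voice 2 is free -> assigned | voices=[78 62 68 80]

Answer: 4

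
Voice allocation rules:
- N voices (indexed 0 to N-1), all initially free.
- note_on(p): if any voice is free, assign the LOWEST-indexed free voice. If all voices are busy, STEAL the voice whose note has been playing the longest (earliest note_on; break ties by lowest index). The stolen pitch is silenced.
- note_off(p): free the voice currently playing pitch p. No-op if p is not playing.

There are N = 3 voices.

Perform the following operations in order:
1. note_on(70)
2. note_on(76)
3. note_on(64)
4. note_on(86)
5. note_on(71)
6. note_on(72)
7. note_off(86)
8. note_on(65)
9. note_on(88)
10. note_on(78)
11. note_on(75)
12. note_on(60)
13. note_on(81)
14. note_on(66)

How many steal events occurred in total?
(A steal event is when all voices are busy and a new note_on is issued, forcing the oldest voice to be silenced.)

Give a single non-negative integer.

Op 1: note_on(70): voice 0 is free -> assigned | voices=[70 - -]
Op 2: note_on(76): voice 1 is free -> assigned | voices=[70 76 -]
Op 3: note_on(64): voice 2 is free -> assigned | voices=[70 76 64]
Op 4: note_on(86): all voices busy, STEAL voice 0 (pitch 70, oldest) -> assign | voices=[86 76 64]
Op 5: note_on(71): all voices busy, STEAL voice 1 (pitch 76, oldest) -> assign | voices=[86 71 64]
Op 6: note_on(72): all voices busy, STEAL voice 2 (pitch 64, oldest) -> assign | voices=[86 71 72]
Op 7: note_off(86): free voice 0 | voices=[- 71 72]
Op 8: note_on(65): voice 0 is free -> assigned | voices=[65 71 72]
Op 9: note_on(88): all voices busy, STEAL voice 1 (pitch 71, oldest) -> assign | voices=[65 88 72]
Op 10: note_on(78): all voices busy, STEAL voice 2 (pitch 72, oldest) -> assign | voices=[65 88 78]
Op 11: note_on(75): all voices busy, STEAL voice 0 (pitch 65, oldest) -> assign | voices=[75 88 78]
Op 12: note_on(60): all voices busy, STEAL voice 1 (pitch 88, oldest) -> assign | voices=[75 60 78]
Op 13: note_on(81): all voices busy, STEAL voice 2 (pitch 78, oldest) -> assign | voices=[75 60 81]
Op 14: note_on(66): all voices busy, STEAL voice 0 (pitch 75, oldest) -> assign | voices=[66 60 81]

Answer: 9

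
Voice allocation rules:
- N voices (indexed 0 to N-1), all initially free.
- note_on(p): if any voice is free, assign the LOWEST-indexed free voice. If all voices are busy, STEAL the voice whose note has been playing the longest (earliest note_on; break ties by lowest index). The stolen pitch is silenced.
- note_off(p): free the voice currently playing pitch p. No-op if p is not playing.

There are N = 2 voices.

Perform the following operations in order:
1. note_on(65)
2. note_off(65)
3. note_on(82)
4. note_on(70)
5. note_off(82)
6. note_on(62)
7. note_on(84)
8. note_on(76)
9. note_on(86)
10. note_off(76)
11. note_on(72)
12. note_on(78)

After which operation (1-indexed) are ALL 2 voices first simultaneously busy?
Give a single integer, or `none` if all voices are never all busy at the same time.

Op 1: note_on(65): voice 0 is free -> assigned | voices=[65 -]
Op 2: note_off(65): free voice 0 | voices=[- -]
Op 3: note_on(82): voice 0 is free -> assigned | voices=[82 -]
Op 4: note_on(70): voice 1 is free -> assigned | voices=[82 70]
Op 5: note_off(82): free voice 0 | voices=[- 70]
Op 6: note_on(62): voice 0 is free -> assigned | voices=[62 70]
Op 7: note_on(84): all voices busy, STEAL voice 1 (pitch 70, oldest) -> assign | voices=[62 84]
Op 8: note_on(76): all voices busy, STEAL voice 0 (pitch 62, oldest) -> assign | voices=[76 84]
Op 9: note_on(86): all voices busy, STEAL voice 1 (pitch 84, oldest) -> assign | voices=[76 86]
Op 10: note_off(76): free voice 0 | voices=[- 86]
Op 11: note_on(72): voice 0 is free -> assigned | voices=[72 86]
Op 12: note_on(78): all voices busy, STEAL voice 1 (pitch 86, oldest) -> assign | voices=[72 78]

Answer: 4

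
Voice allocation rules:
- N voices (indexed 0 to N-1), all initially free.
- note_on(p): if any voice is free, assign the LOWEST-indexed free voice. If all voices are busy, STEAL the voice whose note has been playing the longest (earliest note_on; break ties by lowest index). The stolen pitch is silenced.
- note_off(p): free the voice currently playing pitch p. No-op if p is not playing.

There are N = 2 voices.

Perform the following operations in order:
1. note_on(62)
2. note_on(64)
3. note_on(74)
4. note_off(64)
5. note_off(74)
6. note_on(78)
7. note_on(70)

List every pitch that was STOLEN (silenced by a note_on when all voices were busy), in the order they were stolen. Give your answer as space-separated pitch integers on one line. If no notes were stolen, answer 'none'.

Answer: 62

Derivation:
Op 1: note_on(62): voice 0 is free -> assigned | voices=[62 -]
Op 2: note_on(64): voice 1 is free -> assigned | voices=[62 64]
Op 3: note_on(74): all voices busy, STEAL voice 0 (pitch 62, oldest) -> assign | voices=[74 64]
Op 4: note_off(64): free voice 1 | voices=[74 -]
Op 5: note_off(74): free voice 0 | voices=[- -]
Op 6: note_on(78): voice 0 is free -> assigned | voices=[78 -]
Op 7: note_on(70): voice 1 is free -> assigned | voices=[78 70]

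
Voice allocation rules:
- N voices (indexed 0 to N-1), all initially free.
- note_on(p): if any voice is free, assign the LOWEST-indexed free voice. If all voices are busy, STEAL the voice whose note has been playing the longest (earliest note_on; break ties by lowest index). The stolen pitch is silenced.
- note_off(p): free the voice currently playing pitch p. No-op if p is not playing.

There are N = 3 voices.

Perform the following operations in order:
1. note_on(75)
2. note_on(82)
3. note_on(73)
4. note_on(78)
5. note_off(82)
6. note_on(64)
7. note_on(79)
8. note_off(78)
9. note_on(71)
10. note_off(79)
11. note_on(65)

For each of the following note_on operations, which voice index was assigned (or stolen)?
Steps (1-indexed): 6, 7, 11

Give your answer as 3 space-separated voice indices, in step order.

Answer: 1 2 2

Derivation:
Op 1: note_on(75): voice 0 is free -> assigned | voices=[75 - -]
Op 2: note_on(82): voice 1 is free -> assigned | voices=[75 82 -]
Op 3: note_on(73): voice 2 is free -> assigned | voices=[75 82 73]
Op 4: note_on(78): all voices busy, STEAL voice 0 (pitch 75, oldest) -> assign | voices=[78 82 73]
Op 5: note_off(82): free voice 1 | voices=[78 - 73]
Op 6: note_on(64): voice 1 is free -> assigned | voices=[78 64 73]
Op 7: note_on(79): all voices busy, STEAL voice 2 (pitch 73, oldest) -> assign | voices=[78 64 79]
Op 8: note_off(78): free voice 0 | voices=[- 64 79]
Op 9: note_on(71): voice 0 is free -> assigned | voices=[71 64 79]
Op 10: note_off(79): free voice 2 | voices=[71 64 -]
Op 11: note_on(65): voice 2 is free -> assigned | voices=[71 64 65]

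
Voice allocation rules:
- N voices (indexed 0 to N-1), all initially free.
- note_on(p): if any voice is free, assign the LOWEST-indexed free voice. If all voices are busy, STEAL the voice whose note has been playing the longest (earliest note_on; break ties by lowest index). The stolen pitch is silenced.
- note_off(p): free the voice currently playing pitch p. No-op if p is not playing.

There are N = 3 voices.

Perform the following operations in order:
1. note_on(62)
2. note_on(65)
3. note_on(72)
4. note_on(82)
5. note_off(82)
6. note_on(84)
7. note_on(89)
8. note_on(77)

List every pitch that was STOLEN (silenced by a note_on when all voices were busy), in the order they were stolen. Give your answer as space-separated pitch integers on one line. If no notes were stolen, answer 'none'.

Op 1: note_on(62): voice 0 is free -> assigned | voices=[62 - -]
Op 2: note_on(65): voice 1 is free -> assigned | voices=[62 65 -]
Op 3: note_on(72): voice 2 is free -> assigned | voices=[62 65 72]
Op 4: note_on(82): all voices busy, STEAL voice 0 (pitch 62, oldest) -> assign | voices=[82 65 72]
Op 5: note_off(82): free voice 0 | voices=[- 65 72]
Op 6: note_on(84): voice 0 is free -> assigned | voices=[84 65 72]
Op 7: note_on(89): all voices busy, STEAL voice 1 (pitch 65, oldest) -> assign | voices=[84 89 72]
Op 8: note_on(77): all voices busy, STEAL voice 2 (pitch 72, oldest) -> assign | voices=[84 89 77]

Answer: 62 65 72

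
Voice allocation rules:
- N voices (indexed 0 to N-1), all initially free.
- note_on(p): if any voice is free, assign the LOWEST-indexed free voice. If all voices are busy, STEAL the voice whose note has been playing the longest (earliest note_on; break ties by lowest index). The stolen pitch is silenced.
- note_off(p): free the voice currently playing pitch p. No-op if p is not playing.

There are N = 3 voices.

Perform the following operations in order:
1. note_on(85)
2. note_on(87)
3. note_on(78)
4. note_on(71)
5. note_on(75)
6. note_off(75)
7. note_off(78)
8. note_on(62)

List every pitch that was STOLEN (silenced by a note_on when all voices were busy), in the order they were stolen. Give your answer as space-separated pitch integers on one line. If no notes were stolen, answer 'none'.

Op 1: note_on(85): voice 0 is free -> assigned | voices=[85 - -]
Op 2: note_on(87): voice 1 is free -> assigned | voices=[85 87 -]
Op 3: note_on(78): voice 2 is free -> assigned | voices=[85 87 78]
Op 4: note_on(71): all voices busy, STEAL voice 0 (pitch 85, oldest) -> assign | voices=[71 87 78]
Op 5: note_on(75): all voices busy, STEAL voice 1 (pitch 87, oldest) -> assign | voices=[71 75 78]
Op 6: note_off(75): free voice 1 | voices=[71 - 78]
Op 7: note_off(78): free voice 2 | voices=[71 - -]
Op 8: note_on(62): voice 1 is free -> assigned | voices=[71 62 -]

Answer: 85 87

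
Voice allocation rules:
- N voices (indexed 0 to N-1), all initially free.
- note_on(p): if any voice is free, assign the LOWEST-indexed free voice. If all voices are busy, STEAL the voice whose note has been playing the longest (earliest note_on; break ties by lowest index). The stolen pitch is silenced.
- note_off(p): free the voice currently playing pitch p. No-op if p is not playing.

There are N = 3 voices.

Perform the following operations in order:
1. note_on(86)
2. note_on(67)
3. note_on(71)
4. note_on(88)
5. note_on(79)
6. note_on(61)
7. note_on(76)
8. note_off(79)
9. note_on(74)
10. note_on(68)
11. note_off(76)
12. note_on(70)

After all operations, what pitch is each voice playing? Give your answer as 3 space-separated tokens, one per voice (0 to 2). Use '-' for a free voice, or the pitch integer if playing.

Op 1: note_on(86): voice 0 is free -> assigned | voices=[86 - -]
Op 2: note_on(67): voice 1 is free -> assigned | voices=[86 67 -]
Op 3: note_on(71): voice 2 is free -> assigned | voices=[86 67 71]
Op 4: note_on(88): all voices busy, STEAL voice 0 (pitch 86, oldest) -> assign | voices=[88 67 71]
Op 5: note_on(79): all voices busy, STEAL voice 1 (pitch 67, oldest) -> assign | voices=[88 79 71]
Op 6: note_on(61): all voices busy, STEAL voice 2 (pitch 71, oldest) -> assign | voices=[88 79 61]
Op 7: note_on(76): all voices busy, STEAL voice 0 (pitch 88, oldest) -> assign | voices=[76 79 61]
Op 8: note_off(79): free voice 1 | voices=[76 - 61]
Op 9: note_on(74): voice 1 is free -> assigned | voices=[76 74 61]
Op 10: note_on(68): all voices busy, STEAL voice 2 (pitch 61, oldest) -> assign | voices=[76 74 68]
Op 11: note_off(76): free voice 0 | voices=[- 74 68]
Op 12: note_on(70): voice 0 is free -> assigned | voices=[70 74 68]

Answer: 70 74 68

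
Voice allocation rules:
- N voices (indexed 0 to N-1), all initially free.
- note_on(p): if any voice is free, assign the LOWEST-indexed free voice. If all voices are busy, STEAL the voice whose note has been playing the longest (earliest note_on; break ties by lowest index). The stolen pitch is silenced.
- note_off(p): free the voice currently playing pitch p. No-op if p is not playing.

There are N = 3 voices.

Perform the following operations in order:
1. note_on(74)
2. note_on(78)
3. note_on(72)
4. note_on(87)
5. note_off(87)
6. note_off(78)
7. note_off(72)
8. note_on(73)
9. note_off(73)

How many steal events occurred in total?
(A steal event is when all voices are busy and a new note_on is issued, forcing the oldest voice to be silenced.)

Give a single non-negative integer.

Answer: 1

Derivation:
Op 1: note_on(74): voice 0 is free -> assigned | voices=[74 - -]
Op 2: note_on(78): voice 1 is free -> assigned | voices=[74 78 -]
Op 3: note_on(72): voice 2 is free -> assigned | voices=[74 78 72]
Op 4: note_on(87): all voices busy, STEAL voice 0 (pitch 74, oldest) -> assign | voices=[87 78 72]
Op 5: note_off(87): free voice 0 | voices=[- 78 72]
Op 6: note_off(78): free voice 1 | voices=[- - 72]
Op 7: note_off(72): free voice 2 | voices=[- - -]
Op 8: note_on(73): voice 0 is free -> assigned | voices=[73 - -]
Op 9: note_off(73): free voice 0 | voices=[- - -]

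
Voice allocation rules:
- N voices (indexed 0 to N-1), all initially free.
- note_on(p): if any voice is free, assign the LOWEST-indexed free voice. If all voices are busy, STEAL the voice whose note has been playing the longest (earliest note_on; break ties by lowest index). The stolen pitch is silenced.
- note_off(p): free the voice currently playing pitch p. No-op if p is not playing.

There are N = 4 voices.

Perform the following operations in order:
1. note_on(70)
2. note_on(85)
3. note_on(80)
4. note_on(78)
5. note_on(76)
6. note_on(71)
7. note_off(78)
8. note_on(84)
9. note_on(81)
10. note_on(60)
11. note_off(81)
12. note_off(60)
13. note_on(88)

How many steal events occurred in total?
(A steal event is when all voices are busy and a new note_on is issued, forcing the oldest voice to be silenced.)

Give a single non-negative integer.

Op 1: note_on(70): voice 0 is free -> assigned | voices=[70 - - -]
Op 2: note_on(85): voice 1 is free -> assigned | voices=[70 85 - -]
Op 3: note_on(80): voice 2 is free -> assigned | voices=[70 85 80 -]
Op 4: note_on(78): voice 3 is free -> assigned | voices=[70 85 80 78]
Op 5: note_on(76): all voices busy, STEAL voice 0 (pitch 70, oldest) -> assign | voices=[76 85 80 78]
Op 6: note_on(71): all voices busy, STEAL voice 1 (pitch 85, oldest) -> assign | voices=[76 71 80 78]
Op 7: note_off(78): free voice 3 | voices=[76 71 80 -]
Op 8: note_on(84): voice 3 is free -> assigned | voices=[76 71 80 84]
Op 9: note_on(81): all voices busy, STEAL voice 2 (pitch 80, oldest) -> assign | voices=[76 71 81 84]
Op 10: note_on(60): all voices busy, STEAL voice 0 (pitch 76, oldest) -> assign | voices=[60 71 81 84]
Op 11: note_off(81): free voice 2 | voices=[60 71 - 84]
Op 12: note_off(60): free voice 0 | voices=[- 71 - 84]
Op 13: note_on(88): voice 0 is free -> assigned | voices=[88 71 - 84]

Answer: 4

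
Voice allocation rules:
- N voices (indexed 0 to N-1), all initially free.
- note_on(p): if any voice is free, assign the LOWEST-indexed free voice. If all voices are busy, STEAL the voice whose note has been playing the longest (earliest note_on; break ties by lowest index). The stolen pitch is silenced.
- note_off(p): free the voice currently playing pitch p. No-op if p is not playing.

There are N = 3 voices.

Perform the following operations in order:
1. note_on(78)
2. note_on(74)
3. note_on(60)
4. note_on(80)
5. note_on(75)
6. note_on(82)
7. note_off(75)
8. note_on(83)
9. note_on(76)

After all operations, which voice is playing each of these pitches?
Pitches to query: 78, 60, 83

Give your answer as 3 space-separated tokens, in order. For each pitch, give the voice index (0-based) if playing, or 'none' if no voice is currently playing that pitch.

Op 1: note_on(78): voice 0 is free -> assigned | voices=[78 - -]
Op 2: note_on(74): voice 1 is free -> assigned | voices=[78 74 -]
Op 3: note_on(60): voice 2 is free -> assigned | voices=[78 74 60]
Op 4: note_on(80): all voices busy, STEAL voice 0 (pitch 78, oldest) -> assign | voices=[80 74 60]
Op 5: note_on(75): all voices busy, STEAL voice 1 (pitch 74, oldest) -> assign | voices=[80 75 60]
Op 6: note_on(82): all voices busy, STEAL voice 2 (pitch 60, oldest) -> assign | voices=[80 75 82]
Op 7: note_off(75): free voice 1 | voices=[80 - 82]
Op 8: note_on(83): voice 1 is free -> assigned | voices=[80 83 82]
Op 9: note_on(76): all voices busy, STEAL voice 0 (pitch 80, oldest) -> assign | voices=[76 83 82]

Answer: none none 1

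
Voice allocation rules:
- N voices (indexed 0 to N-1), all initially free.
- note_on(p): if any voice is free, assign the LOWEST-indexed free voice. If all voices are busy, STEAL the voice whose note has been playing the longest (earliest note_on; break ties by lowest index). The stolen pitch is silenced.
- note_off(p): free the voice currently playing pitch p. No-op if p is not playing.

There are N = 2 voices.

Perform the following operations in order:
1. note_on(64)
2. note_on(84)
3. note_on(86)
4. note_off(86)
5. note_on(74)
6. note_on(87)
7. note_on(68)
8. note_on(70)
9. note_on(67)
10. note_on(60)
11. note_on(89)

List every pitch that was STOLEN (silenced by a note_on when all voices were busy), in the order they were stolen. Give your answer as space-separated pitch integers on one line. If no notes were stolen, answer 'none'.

Op 1: note_on(64): voice 0 is free -> assigned | voices=[64 -]
Op 2: note_on(84): voice 1 is free -> assigned | voices=[64 84]
Op 3: note_on(86): all voices busy, STEAL voice 0 (pitch 64, oldest) -> assign | voices=[86 84]
Op 4: note_off(86): free voice 0 | voices=[- 84]
Op 5: note_on(74): voice 0 is free -> assigned | voices=[74 84]
Op 6: note_on(87): all voices busy, STEAL voice 1 (pitch 84, oldest) -> assign | voices=[74 87]
Op 7: note_on(68): all voices busy, STEAL voice 0 (pitch 74, oldest) -> assign | voices=[68 87]
Op 8: note_on(70): all voices busy, STEAL voice 1 (pitch 87, oldest) -> assign | voices=[68 70]
Op 9: note_on(67): all voices busy, STEAL voice 0 (pitch 68, oldest) -> assign | voices=[67 70]
Op 10: note_on(60): all voices busy, STEAL voice 1 (pitch 70, oldest) -> assign | voices=[67 60]
Op 11: note_on(89): all voices busy, STEAL voice 0 (pitch 67, oldest) -> assign | voices=[89 60]

Answer: 64 84 74 87 68 70 67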